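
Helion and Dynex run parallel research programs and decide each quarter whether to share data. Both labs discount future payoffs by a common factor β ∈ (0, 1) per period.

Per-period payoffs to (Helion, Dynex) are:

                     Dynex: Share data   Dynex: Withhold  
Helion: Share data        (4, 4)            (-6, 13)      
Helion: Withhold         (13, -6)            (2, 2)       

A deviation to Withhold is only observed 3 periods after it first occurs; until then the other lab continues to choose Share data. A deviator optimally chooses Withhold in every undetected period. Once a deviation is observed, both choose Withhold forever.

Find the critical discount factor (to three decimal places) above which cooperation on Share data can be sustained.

0.935

Deviating for the 3 undetected periods gains 13−4 = 9 per period over cooperation, then loses 4−2 = 2 per period forever once punishment starts.
Gain: 9(1 + β + … + β^2); loss: 2·β^3/(1−β).
No profitable deviation ⇔ 9(1−β^3) ≤ 2·β^3, i.e. β^3 ≥ 9/(9+2) = 9/11.
Hence β ≥ (9/11)^(1/3) ≈ 0.935.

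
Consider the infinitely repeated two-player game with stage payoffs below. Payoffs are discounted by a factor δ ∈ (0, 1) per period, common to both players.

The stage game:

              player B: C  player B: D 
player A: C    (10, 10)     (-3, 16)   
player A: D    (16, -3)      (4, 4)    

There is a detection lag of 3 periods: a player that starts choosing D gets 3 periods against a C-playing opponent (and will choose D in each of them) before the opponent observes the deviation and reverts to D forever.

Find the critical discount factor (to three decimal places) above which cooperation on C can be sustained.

0.794

Deviating for the 3 undetected periods gains 16−10 = 6 per period over cooperation, then loses 10−4 = 6 per period forever once punishment starts.
Gain: 6(1 + δ + … + δ^2); loss: 6·δ^3/(1−δ).
No profitable deviation ⇔ 6(1−δ^3) ≤ 6·δ^3, i.e. δ^3 ≥ 6/(6+6) = 1/2.
Hence δ ≥ (1/2)^(1/3) ≈ 0.794.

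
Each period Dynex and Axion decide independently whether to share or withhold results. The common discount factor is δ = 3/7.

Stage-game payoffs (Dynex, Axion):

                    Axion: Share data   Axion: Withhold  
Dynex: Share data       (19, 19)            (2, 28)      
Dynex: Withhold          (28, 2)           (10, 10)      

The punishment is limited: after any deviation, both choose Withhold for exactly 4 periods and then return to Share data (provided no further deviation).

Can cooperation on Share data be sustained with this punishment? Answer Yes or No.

No

Comparing payoff streams over the 5 periods until play realigns: cooperate → 19(1+δ+…+δ^4); deviate → 28 + 10(δ+…+δ^4).
Cooperation is sustained iff (19−10)(δ+…+δ^4) ≥ 28−19.
δ+…+δ^4 = 3/7·(1−(3/7)^4)/(1−3/7) = 0.7247, and (28−19)/(19−10) = 1.0000.
0.7247 < 1.0000, so cooperation is not sustainable.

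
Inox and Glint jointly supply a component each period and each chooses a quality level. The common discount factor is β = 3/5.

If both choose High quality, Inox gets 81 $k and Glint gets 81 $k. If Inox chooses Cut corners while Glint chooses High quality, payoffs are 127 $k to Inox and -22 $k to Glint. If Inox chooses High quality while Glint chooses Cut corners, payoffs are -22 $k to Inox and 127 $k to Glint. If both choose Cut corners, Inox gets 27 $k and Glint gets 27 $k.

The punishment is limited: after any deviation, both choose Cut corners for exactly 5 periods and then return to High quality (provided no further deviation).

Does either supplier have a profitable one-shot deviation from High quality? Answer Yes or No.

A one-shot deviation gives 127 now, then 27 for 5 periods, then back to 81.
Gain from deviating: (127−81) today; loss: (81−27) in each of the next 5 periods.
No-deviation condition: (81−27)(β+…+β^5) ≥ 127−81, i.e. β+…+β^5 ≥ 23/27.
At β = 3/5: β+…+β^5 = 1.3834 ≥ 0.8519.
So cooperation is sustainable.

No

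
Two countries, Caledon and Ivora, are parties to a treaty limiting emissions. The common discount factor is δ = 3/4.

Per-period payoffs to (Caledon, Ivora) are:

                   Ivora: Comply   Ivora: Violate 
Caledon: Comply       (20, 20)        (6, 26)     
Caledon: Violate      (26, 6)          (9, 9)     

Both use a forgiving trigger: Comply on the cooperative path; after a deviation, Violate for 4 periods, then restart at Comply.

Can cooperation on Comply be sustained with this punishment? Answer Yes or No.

IC: δ+…+δ^4 ≥ (26−20)/(20−9) = 6/11.
At δ = 3/4: partial sum = 2.0508 ≥ 0.5455. Cooperation sustainable.

Yes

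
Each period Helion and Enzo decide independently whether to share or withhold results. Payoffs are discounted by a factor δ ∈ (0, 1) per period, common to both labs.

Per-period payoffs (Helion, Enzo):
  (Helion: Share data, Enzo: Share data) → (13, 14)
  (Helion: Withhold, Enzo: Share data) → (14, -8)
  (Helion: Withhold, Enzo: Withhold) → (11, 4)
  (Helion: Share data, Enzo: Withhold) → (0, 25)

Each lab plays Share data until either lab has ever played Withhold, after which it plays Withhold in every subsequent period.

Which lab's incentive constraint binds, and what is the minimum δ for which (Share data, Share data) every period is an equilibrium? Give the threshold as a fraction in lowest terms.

Enzo; δ ≥ 11/21

Helion: cooperation gives 13 each period; deviation gives 14 once then 11 forever.
  13/(1−δ) ≥ 14 + 11δ/(1−δ) ⇒ δ ≥ 1/3.
Enzo: cooperation gives 14 each period; deviation gives 25 once then 4 forever.
  δ ≥ 11/21.
Both must hold, so the binding constraint is Enzo's: δ ≥ 11/21.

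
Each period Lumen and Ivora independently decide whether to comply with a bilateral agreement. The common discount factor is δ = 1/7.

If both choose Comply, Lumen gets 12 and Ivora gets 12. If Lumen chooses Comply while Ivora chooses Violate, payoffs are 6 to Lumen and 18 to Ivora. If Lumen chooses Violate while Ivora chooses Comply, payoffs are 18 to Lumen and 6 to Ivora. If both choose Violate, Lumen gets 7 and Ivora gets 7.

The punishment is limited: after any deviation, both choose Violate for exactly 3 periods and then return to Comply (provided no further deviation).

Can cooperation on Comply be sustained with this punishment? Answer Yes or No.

No

A one-shot deviation gives 18 now, then 7 for 3 periods, then back to 12.
Gain from deviating: (18−12) today; loss: (12−7) in each of the next 3 periods.
No-deviation condition: (12−7)(δ+…+δ^3) ≥ 18−12, i.e. δ+…+δ^3 ≥ 6/5.
At δ = 1/7: δ+…+δ^3 = 0.1662 < 1.2000.
So cooperation is not sustainable.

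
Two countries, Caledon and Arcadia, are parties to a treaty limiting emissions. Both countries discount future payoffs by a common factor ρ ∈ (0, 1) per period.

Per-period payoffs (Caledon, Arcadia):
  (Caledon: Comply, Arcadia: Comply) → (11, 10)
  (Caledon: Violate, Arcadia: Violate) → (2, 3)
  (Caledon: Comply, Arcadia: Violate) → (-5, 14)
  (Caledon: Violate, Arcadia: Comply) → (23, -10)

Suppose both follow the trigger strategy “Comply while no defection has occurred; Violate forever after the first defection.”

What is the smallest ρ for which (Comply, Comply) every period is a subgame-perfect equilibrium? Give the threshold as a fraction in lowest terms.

For Caledon: deviation gain 23−11 = 12, per-period punishment loss 11−2 = 9. IC gives ρ ≥ 12/21 = 4/7.
For Arcadia: gain 4, loss 7 per period, so ρ ≥ 4/11.
The tighter constraint is Caledon's, so cooperation needs ρ ≥ 4/7.

4/7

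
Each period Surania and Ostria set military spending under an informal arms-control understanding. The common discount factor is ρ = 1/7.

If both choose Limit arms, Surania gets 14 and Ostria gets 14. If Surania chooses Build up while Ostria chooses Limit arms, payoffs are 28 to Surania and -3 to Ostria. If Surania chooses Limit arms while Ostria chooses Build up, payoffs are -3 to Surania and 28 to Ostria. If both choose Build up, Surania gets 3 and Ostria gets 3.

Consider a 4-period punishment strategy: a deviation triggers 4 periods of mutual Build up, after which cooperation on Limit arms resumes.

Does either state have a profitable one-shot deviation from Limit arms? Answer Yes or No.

IC: ρ+…+ρ^4 ≥ (28−14)/(14−3) = 14/11.
At ρ = 1/7: partial sum = 0.1666 < 1.2727. Cooperation not sustainable.

Yes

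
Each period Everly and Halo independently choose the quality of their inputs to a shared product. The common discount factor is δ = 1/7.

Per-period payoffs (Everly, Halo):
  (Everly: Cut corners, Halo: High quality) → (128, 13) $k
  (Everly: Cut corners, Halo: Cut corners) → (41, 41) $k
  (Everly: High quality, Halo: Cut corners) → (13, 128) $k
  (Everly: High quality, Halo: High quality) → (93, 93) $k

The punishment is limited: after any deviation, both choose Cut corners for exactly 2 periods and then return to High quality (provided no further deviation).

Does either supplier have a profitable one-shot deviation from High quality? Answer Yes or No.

Yes

IC: δ+…+δ^2 ≥ (128−93)/(93−41) = 35/52.
At δ = 1/7: partial sum = 0.1633 < 0.6731. Cooperation not sustainable.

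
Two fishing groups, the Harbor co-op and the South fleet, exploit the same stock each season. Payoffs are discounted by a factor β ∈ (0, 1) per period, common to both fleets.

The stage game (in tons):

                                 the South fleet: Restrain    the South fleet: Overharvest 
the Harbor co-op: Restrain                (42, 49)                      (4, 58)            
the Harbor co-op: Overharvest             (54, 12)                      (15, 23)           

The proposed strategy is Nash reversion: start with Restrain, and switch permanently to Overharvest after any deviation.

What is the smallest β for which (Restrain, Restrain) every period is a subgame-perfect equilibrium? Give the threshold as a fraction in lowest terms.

4/13

the Harbor co-op's threshold: (54−42)/(54−15) = 4/13.
the South fleet's threshold: (58−49)/(58−23) = 9/35.
4/13 > 9/35, so the Harbor co-op binds and β* = 4/13.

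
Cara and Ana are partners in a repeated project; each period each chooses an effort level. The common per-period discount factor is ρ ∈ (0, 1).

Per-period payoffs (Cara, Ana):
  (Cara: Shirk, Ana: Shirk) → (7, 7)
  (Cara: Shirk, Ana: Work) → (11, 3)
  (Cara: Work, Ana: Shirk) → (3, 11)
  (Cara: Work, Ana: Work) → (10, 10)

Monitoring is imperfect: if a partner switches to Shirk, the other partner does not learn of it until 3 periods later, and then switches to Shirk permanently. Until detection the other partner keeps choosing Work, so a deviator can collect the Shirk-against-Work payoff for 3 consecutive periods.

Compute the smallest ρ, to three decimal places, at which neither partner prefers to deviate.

0.630

Deviating for the 3 undetected periods gains 11−10 = 1 per period over cooperation, then loses 10−7 = 3 per period forever once punishment starts.
Gain: 1(1 + ρ + … + ρ^2); loss: 3·ρ^3/(1−ρ).
No profitable deviation ⇔ 1(1−ρ^3) ≤ 3·ρ^3, i.e. ρ^3 ≥ 1/(1+3) = 1/4.
Hence ρ ≥ (1/4)^(1/3) ≈ 0.630.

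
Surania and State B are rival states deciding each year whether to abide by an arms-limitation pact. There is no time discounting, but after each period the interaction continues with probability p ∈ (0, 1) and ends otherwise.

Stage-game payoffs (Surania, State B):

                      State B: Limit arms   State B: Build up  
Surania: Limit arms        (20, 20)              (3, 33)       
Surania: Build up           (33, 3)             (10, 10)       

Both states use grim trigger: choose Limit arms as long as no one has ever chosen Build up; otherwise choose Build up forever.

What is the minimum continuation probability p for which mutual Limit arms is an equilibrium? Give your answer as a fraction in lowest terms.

Expected cooperation value is 20 + p·20 + p²·20 + … = 20/(1−p); deviation gives 33 + p·10/(1−p).
20 ≥ 33(1−p) + 10p ⇒ 23p ≥ 13 ⇒ p ≥ 13/23.

13/23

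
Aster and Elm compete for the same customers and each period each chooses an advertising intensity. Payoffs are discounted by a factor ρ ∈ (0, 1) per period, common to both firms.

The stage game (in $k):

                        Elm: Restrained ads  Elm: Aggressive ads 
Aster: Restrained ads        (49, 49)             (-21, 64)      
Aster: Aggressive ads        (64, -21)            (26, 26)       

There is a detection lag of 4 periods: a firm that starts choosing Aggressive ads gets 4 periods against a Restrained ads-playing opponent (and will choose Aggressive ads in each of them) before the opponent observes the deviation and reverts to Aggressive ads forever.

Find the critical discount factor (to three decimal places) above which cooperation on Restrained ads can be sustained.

A deviator earns 64 for 4 periods, then 26 forever; cooperating earns 49 forever. Multiplying the IC by (1−ρ):
49 ≥ 64(1−ρ^4) + 26ρ^4, so 38·ρ^4 ≥ 15 and ρ^4 ≥ 15/38.
ρ ≥ (15/38)^(1/4) ≈ 0.793.

0.793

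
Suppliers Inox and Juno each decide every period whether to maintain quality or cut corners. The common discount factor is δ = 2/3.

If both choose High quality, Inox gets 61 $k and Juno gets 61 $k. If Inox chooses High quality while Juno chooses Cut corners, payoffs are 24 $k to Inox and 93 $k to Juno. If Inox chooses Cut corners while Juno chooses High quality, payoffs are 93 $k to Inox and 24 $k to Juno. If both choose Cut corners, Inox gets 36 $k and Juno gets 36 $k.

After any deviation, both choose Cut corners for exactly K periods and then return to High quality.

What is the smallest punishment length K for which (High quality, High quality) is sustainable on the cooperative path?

No profitable deviation requires (61−36)(δ+…+δ^K) ≥ 93−61, i.e. δ+…+δ^K ≥ 32/25 ≈ 1.2800.
With δ = 2/3, the partial sums are K=1: 0.6667, K=2: 1.1111, K=3: 1.4074.
K = 3 is the first length at which the sum reaches 1.2800.

3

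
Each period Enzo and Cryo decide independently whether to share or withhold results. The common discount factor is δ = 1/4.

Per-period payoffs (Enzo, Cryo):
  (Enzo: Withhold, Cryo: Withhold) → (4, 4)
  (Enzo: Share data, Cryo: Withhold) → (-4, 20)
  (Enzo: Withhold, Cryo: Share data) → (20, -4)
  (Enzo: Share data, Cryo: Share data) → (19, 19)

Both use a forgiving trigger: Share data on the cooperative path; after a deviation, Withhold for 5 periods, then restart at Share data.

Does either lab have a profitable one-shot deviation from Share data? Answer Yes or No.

No

IC: δ+…+δ^5 ≥ (20−19)/(19−4) = 1/15.
At δ = 1/4: partial sum = 0.3330 ≥ 0.0667. Cooperation sustainable.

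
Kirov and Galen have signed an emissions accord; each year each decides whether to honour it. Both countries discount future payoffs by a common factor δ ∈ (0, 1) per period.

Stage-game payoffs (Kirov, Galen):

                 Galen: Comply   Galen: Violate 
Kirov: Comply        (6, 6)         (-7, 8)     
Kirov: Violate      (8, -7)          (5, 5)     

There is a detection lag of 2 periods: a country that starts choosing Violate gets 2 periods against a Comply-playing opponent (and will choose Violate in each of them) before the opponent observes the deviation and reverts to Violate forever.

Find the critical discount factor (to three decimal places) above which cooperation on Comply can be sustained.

The best deviation is to choose Violate for all 2 undetected periods, earning 8 each, then 5 forever once detected.
Deviation value: 8(1−δ^2)/(1−δ) + 5δ^2/(1−δ); cooperation value: 6/(1−δ).
IC: 6 ≥ 8(1−δ^2) + 5δ^2 = 8 − 3δ^2.
So δ^2 ≥ 2/3, giving δ ≥ (2/3)^(1/2) ≈ 0.816.

0.816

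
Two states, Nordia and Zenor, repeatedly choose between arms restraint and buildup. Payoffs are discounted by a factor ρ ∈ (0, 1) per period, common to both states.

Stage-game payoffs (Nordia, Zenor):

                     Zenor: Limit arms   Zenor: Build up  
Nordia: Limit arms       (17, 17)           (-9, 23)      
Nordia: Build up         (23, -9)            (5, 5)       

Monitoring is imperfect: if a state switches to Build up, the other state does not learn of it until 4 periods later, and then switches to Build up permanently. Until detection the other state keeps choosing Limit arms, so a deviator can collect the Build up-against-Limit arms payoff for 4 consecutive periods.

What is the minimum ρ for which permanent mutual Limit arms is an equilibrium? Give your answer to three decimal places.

0.760

The best deviation is to choose Build up for all 4 undetected periods, earning 23 each, then 5 forever once detected.
Deviation value: 23(1−ρ^4)/(1−ρ) + 5ρ^4/(1−ρ); cooperation value: 17/(1−ρ).
IC: 17 ≥ 23(1−ρ^4) + 5ρ^4 = 23 − 18ρ^4.
So ρ^4 ≥ 6/18 = 1/3, giving ρ ≥ (1/3)^(1/4) ≈ 0.760.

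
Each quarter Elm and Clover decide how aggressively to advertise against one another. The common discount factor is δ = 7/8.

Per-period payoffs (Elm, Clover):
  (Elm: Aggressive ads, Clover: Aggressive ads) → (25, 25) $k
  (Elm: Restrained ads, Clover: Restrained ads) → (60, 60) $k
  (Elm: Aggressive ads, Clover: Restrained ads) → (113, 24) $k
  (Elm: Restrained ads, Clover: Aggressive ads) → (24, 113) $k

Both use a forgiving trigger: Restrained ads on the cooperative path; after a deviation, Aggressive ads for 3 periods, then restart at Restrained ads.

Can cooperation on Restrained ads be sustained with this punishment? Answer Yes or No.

Yes

A one-shot deviation gives 113 now, then 25 for 3 periods, then back to 60.
Gain from deviating: (113−60) today; loss: (60−25) in each of the next 3 periods.
No-deviation condition: (60−25)(δ+…+δ^3) ≥ 113−60, i.e. δ+…+δ^3 ≥ 53/35.
At δ = 7/8: δ+…+δ^3 = 2.3105 ≥ 1.5143.
So cooperation is sustainable.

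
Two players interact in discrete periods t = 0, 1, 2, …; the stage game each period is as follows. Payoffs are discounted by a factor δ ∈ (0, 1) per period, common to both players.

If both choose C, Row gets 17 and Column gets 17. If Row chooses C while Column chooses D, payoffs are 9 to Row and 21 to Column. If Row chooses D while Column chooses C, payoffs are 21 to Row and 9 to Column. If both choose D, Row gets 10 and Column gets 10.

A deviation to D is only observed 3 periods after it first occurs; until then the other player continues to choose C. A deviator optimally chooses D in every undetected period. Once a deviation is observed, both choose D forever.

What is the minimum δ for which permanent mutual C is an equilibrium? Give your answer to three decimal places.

A deviator earns 21 for 3 periods, then 10 forever; cooperating earns 17 forever. Multiplying the IC by (1−δ):
17 ≥ 21(1−δ^3) + 10δ^3, so 11·δ^3 ≥ 4 and δ^3 ≥ 4/11.
δ ≥ (4/11)^(1/3) ≈ 0.714.

0.714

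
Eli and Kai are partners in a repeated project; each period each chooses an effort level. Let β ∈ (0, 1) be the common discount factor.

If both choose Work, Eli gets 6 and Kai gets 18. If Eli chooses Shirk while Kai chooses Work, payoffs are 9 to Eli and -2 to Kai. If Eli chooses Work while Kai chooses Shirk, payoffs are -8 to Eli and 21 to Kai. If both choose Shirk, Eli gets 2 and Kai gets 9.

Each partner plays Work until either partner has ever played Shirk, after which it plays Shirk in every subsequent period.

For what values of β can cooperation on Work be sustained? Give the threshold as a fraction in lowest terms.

Eli's threshold: (9−6)/(9−2) = 3/7.
Kai's threshold: (21−18)/(21−9) = 1/4.
3/7 > 1/4, so Eli binds and β* = 3/7.

3/7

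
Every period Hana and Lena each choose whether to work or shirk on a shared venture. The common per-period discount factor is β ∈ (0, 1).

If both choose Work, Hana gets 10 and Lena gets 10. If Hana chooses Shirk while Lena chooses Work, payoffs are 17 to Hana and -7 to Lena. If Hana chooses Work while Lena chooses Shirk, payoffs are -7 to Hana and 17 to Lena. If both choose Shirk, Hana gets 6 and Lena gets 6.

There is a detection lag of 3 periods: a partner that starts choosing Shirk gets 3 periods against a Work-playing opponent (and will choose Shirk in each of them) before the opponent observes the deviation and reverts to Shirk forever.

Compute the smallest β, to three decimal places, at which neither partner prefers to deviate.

A deviator earns 17 for 3 periods, then 6 forever; cooperating earns 10 forever. Multiplying the IC by (1−β):
10 ≥ 17(1−β^3) + 6β^3, so 11·β^3 ≥ 7 and β^3 ≥ 7/11.
β ≥ (7/11)^(1/3) ≈ 0.860.

0.860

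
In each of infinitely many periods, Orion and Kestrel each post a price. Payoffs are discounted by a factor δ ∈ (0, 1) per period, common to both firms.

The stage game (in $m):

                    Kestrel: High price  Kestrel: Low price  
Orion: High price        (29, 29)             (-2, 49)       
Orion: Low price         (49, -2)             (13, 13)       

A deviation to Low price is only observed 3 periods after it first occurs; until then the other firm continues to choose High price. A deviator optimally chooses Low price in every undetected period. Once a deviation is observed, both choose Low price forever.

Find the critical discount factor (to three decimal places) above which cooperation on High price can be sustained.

0.822

Deviating for the 3 undetected periods gains 49−29 = 20 per period over cooperation, then loses 29−13 = 16 per period forever once punishment starts.
Gain: 20(1 + δ + … + δ^2); loss: 16·δ^3/(1−δ).
No profitable deviation ⇔ 20(1−δ^3) ≤ 16·δ^3, i.e. δ^3 ≥ 20/(20+16) = 5/9.
Hence δ ≥ (5/9)^(1/3) ≈ 0.822.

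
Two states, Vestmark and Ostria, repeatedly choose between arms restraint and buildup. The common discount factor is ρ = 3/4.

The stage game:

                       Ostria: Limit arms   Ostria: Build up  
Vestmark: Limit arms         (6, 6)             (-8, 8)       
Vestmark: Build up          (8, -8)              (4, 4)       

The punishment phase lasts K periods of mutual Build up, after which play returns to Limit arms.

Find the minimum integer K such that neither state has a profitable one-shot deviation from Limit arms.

2

No profitable deviation requires (6−4)(ρ+…+ρ^K) ≥ 8−6, i.e. ρ+…+ρ^K ≥ 1 ≈ 1.0000.
With ρ = 3/4, the partial sums are K=1: 0.7500, K=2: 1.3125.
K = 2 is the first length at which the sum reaches 1.0000.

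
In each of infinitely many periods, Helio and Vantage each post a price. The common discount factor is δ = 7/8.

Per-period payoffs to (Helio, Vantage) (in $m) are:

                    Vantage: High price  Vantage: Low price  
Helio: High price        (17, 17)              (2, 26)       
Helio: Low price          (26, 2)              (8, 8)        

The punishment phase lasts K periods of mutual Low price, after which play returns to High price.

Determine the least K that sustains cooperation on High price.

2

No profitable deviation requires (17−8)(δ+…+δ^K) ≥ 26−17, i.e. δ+…+δ^K ≥ 1 ≈ 1.0000.
With δ = 7/8, the partial sums are K=1: 0.8750, K=2: 1.6406.
K = 2 is the first length at which the sum reaches 1.0000.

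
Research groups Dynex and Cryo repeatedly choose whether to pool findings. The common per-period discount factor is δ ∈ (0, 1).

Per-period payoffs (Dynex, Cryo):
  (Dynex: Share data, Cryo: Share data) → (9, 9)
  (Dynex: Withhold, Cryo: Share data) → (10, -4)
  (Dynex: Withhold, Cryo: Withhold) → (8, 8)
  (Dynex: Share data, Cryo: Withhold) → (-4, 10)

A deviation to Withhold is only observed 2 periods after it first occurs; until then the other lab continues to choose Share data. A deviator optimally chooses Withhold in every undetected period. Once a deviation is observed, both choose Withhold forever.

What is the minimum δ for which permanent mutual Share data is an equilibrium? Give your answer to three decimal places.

0.707

A deviator earns 10 for 2 periods, then 8 forever; cooperating earns 9 forever. Multiplying the IC by (1−δ):
9 ≥ 10(1−δ^2) + 8δ^2, so 2·δ^2 ≥ 1 and δ^2 ≥ 1/2.
δ ≥ (1/2)^(1/2) ≈ 0.707.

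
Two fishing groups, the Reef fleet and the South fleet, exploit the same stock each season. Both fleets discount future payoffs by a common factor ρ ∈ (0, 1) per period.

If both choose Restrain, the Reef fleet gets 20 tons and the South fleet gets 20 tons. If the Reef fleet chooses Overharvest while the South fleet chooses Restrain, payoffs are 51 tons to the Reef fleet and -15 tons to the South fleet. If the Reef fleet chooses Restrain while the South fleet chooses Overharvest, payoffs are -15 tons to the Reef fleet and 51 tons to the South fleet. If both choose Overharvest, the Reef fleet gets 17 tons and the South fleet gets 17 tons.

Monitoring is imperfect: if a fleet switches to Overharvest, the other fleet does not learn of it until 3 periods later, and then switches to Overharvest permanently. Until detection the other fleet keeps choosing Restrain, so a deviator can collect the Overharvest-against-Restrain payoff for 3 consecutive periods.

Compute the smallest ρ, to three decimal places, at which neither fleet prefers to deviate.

The best deviation is to choose Overharvest for all 3 undetected periods, earning 51 each, then 17 forever once detected.
Deviation value: 51(1−ρ^3)/(1−ρ) + 17ρ^3/(1−ρ); cooperation value: 20/(1−ρ).
IC: 20 ≥ 51(1−ρ^3) + 17ρ^3 = 51 − 34ρ^3.
So ρ^3 ≥ 31/34, giving ρ ≥ (31/34)^(1/3) ≈ 0.970.

0.970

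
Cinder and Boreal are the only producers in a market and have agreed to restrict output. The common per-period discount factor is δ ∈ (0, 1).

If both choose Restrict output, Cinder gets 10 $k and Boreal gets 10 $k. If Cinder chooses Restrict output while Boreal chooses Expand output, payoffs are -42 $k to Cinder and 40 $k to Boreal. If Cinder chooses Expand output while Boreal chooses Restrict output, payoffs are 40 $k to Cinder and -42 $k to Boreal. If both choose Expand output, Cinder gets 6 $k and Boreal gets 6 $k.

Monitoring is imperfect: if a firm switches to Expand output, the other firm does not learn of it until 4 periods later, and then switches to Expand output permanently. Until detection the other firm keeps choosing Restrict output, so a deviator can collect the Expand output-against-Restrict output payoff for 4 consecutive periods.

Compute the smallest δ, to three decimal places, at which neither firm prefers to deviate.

A deviator earns 40 for 4 periods, then 6 forever; cooperating earns 10 forever. Multiplying the IC by (1−δ):
10 ≥ 40(1−δ^4) + 6δ^4, so 34·δ^4 ≥ 30 and δ^4 ≥ 15/17.
δ ≥ (15/17)^(1/4) ≈ 0.969.

0.969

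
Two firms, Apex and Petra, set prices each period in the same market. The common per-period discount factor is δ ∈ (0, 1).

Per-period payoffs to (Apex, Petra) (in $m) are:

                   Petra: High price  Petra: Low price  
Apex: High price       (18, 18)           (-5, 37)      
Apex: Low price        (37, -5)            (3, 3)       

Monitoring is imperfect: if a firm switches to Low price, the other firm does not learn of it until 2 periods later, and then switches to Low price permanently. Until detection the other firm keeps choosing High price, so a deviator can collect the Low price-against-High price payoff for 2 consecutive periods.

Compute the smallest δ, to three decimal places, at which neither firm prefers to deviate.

0.748

A deviator earns 37 for 2 periods, then 3 forever; cooperating earns 18 forever. Multiplying the IC by (1−δ):
18 ≥ 37(1−δ^2) + 3δ^2, so 34·δ^2 ≥ 19 and δ^2 ≥ 19/34.
δ ≥ (19/34)^(1/2) ≈ 0.748.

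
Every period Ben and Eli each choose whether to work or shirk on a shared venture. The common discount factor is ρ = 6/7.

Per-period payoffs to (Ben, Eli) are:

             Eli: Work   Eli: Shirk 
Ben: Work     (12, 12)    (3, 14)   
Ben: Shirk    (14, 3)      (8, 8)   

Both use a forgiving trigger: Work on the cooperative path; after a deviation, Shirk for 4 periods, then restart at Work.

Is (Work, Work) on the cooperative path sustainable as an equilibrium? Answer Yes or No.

Yes

IC: ρ+…+ρ^4 ≥ (14−12)/(12−8) = 1/2.
At ρ = 6/7: partial sum = 2.7613 ≥ 0.5000. Cooperation sustainable.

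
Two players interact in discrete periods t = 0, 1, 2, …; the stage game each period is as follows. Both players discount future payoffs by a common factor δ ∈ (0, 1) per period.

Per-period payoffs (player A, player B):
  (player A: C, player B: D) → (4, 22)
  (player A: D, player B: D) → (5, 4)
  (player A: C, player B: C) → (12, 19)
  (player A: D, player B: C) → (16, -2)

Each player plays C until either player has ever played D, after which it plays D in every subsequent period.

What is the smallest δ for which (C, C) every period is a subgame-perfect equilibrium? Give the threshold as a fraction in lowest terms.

player A: cooperation gives 12 each period; deviation gives 16 once then 5 forever.
  12/(1−δ) ≥ 16 + 5δ/(1−δ) ⇒ δ ≥ 4/11.
player B: cooperation gives 19 each period; deviation gives 22 once then 4 forever.
  δ ≥ 3/18 = 1/6.
Both must hold, so the binding constraint is player A's: δ ≥ 4/11.

4/11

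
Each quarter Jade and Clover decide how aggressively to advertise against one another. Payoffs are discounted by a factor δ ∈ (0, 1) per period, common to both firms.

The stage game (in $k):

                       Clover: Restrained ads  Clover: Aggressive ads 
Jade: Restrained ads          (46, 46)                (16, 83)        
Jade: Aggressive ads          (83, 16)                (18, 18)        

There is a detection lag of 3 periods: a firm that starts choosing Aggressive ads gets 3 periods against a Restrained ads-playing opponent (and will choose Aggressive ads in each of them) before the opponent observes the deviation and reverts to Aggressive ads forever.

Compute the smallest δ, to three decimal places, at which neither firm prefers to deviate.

0.829

A deviator earns 83 for 3 periods, then 18 forever; cooperating earns 46 forever. Multiplying the IC by (1−δ):
46 ≥ 83(1−δ^3) + 18δ^3, so 65·δ^3 ≥ 37 and δ^3 ≥ 37/65.
δ ≥ (37/65)^(1/3) ≈ 0.829.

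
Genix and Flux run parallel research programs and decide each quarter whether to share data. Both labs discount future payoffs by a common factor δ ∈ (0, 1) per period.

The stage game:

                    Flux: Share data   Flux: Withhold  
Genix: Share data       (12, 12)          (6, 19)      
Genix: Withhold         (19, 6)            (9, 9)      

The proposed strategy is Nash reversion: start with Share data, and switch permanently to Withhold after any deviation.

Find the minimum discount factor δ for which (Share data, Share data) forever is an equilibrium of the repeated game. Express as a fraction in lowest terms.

Cooperation forever yields 12 each period: 12/(1−δ).
Deviating yields 19 once, then 9 forever: 19 + 9δ/(1−δ).
No profitable deviation requires 12/(1−δ) ≥ 19 + 9δ/(1−δ).
Multiplying by (1−δ): 12 ≥ 19(1−δ) + 9δ = 19 − 10δ.
So 10δ ≥ 7, i.e. δ ≥ 7/10.

7/10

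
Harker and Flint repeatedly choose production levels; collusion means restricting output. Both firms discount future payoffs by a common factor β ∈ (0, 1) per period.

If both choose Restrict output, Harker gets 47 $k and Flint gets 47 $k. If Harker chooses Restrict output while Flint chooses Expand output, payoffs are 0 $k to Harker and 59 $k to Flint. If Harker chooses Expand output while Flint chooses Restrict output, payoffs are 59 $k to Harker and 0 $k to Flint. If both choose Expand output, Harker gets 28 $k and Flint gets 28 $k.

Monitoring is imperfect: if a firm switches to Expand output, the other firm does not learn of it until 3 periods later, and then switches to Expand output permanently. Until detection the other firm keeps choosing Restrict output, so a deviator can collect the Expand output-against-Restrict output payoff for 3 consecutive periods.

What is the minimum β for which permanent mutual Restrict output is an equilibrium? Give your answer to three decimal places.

The best deviation is to choose Expand output for all 3 undetected periods, earning 59 each, then 28 forever once detected.
Deviation value: 59(1−β^3)/(1−β) + 28β^3/(1−β); cooperation value: 47/(1−β).
IC: 47 ≥ 59(1−β^3) + 28β^3 = 59 − 31β^3.
So β^3 ≥ 12/31, giving β ≥ (12/31)^(1/3) ≈ 0.729.

0.729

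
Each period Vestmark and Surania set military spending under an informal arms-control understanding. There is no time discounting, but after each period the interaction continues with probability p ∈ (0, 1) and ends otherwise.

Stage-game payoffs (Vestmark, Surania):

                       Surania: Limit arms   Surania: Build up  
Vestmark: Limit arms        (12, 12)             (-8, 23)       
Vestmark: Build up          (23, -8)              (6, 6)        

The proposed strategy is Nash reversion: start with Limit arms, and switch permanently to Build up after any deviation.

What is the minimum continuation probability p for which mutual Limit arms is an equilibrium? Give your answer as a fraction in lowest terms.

11/17

Expected cooperation value is 12 + p·12 + p²·12 + … = 12/(1−p); deviation gives 23 + p·6/(1−p).
12 ≥ 23(1−p) + 6p ⇒ 17p ≥ 11 ⇒ p ≥ 11/17.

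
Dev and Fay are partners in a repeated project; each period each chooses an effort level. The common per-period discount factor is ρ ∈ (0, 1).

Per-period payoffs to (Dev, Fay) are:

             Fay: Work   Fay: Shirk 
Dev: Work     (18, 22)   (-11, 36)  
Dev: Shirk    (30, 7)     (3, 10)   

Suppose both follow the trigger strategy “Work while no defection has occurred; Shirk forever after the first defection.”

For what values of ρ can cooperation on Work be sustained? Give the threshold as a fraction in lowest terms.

7/13

Dev: cooperation gives 18 each period; deviation gives 30 once then 3 forever.
  18/(1−ρ) ≥ 30 + 3ρ/(1−ρ) ⇒ ρ ≥ 12/27 = 4/9.
Fay: cooperation gives 22 each period; deviation gives 36 once then 10 forever.
  ρ ≥ 14/26 = 7/13.
Both must hold, so the binding constraint is Fay's: ρ ≥ 7/13.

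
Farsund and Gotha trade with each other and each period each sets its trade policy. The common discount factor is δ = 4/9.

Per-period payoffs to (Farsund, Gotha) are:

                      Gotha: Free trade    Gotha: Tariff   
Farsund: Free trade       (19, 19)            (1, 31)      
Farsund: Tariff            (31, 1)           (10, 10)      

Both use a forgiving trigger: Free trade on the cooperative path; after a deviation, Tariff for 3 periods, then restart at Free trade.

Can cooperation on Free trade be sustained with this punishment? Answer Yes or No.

No

IC: δ+…+δ^3 ≥ (31−19)/(19−10) = 4/3.
At δ = 4/9: partial sum = 0.7298 < 1.3333. Cooperation not sustainable.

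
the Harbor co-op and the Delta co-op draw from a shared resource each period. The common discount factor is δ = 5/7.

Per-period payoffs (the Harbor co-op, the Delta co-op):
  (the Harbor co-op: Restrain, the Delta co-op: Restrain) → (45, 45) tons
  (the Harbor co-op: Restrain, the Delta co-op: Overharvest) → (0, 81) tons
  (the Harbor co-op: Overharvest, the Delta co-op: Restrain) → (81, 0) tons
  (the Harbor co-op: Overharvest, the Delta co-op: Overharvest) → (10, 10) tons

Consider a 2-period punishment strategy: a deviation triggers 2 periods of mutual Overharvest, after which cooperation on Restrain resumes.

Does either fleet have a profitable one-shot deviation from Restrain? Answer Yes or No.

A one-shot deviation gives 81 now, then 10 for 2 periods, then back to 45.
Gain from deviating: (81−45) today; loss: (45−10) in each of the next 2 periods.
No-deviation condition: (45−10)(δ+…+δ^2) ≥ 81−45, i.e. δ+…+δ^2 ≥ 36/35.
At δ = 5/7: δ+…+δ^2 = 1.2245 ≥ 1.0286.
So cooperation is sustainable.

No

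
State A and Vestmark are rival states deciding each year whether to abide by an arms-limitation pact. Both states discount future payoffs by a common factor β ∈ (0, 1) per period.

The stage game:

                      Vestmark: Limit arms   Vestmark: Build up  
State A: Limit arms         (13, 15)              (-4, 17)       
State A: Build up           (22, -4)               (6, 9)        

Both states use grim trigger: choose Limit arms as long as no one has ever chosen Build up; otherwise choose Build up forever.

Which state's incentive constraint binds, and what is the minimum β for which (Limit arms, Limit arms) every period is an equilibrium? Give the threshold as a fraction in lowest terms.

State A: cooperation gives 13 each period; deviation gives 22 once then 6 forever.
  13/(1−β) ≥ 22 + 6β/(1−β) ⇒ β ≥ 9/16.
Vestmark: cooperation gives 15 each period; deviation gives 17 once then 9 forever.
  β ≥ 2/8 = 1/4.
Both must hold, so the binding constraint is State A's: β ≥ 9/16.

State A; β ≥ 9/16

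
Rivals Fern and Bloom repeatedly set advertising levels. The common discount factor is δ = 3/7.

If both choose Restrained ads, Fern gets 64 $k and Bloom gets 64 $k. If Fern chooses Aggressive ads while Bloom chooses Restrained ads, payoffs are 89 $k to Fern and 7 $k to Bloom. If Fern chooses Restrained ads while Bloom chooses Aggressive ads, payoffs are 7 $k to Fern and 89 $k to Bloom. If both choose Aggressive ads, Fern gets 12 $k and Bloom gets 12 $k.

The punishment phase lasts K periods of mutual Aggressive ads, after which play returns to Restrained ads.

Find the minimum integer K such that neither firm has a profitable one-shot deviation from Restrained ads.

No profitable deviation requires (64−12)(δ+…+δ^K) ≥ 89−64, i.e. δ+…+δ^K ≥ 25/52 ≈ 0.4808.
With δ = 3/7, the partial sums are K=1: 0.4286, K=2: 0.6122.
K = 2 is the first length at which the sum reaches 0.4808.

2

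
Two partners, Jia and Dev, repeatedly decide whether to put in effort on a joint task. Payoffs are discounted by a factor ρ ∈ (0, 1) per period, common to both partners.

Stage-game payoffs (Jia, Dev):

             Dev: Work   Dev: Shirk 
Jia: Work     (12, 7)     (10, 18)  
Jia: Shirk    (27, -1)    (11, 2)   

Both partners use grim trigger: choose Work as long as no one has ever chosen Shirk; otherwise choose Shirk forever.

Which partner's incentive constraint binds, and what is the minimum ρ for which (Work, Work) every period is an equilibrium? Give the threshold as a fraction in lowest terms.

Jia: cooperation gives 12 each period; deviation gives 27 once then 11 forever.
  12/(1−ρ) ≥ 27 + 11ρ/(1−ρ) ⇒ ρ ≥ 15/16.
Dev: cooperation gives 7 each period; deviation gives 18 once then 2 forever.
  ρ ≥ 11/16.
Both must hold, so the binding constraint is Jia's: ρ ≥ 15/16.

Jia; ρ ≥ 15/16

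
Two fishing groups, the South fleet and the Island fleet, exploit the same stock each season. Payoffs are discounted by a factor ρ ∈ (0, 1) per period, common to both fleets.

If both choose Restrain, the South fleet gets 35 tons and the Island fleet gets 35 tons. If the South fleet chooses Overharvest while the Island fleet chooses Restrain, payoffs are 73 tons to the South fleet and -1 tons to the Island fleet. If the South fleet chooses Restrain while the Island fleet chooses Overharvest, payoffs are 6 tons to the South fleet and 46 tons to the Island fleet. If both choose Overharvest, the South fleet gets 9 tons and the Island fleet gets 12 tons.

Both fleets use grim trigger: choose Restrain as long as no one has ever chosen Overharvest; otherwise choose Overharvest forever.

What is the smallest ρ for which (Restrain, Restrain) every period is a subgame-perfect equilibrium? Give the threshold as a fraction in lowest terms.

19/32

the South fleet's threshold: (73−35)/(73−9) = 19/32.
the Island fleet's threshold: (46−35)/(46−12) = 11/34.
19/32 > 11/34, so the South fleet binds and ρ* = 19/32.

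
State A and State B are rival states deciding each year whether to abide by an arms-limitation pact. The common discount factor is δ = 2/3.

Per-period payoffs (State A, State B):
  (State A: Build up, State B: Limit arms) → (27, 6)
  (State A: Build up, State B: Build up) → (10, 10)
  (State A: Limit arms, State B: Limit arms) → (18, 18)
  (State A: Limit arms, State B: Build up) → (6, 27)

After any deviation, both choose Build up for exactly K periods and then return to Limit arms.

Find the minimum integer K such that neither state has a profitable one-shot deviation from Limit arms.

Need Σ_{k=1}^{K} δ^k ≥ (27−18)/(18−10) = 1.1250 at δ = 2/3.
At K = 2 the sum is 1.1111 < 1.1250; at K = 3 it is 1.4074 ≥ 1.1250.
So the minimum punishment length is K = 3.

3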